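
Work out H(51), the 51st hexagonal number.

5151

The 51st hexagonal number is n(2n−1) with n = 51.
51·(2·51 − 1) = 51·101 = 5151.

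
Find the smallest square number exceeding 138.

144

Solve n² > 138 for integer n.
The largest n with value ≤ 138 is 11 (since 121 ≤ 138 < 144), so the first above is n = 12, value 144.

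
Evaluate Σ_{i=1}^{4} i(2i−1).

50

Σ i(2i−1) = 2Σi² − Σi over i = 1..4.
Σi = 10 and Σi² = 30.
2·30 − 1·10 = 50.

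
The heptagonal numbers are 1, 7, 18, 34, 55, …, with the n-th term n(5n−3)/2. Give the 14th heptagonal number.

The 14th heptagonal number is n(5n−3)/2 with n = 14.
14·(5·14 − 3)/2 = 14·67/2 = 469.

469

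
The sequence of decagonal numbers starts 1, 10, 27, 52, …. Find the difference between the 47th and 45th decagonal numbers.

730

47·(4·47 − 3) = 8695 and 45·(4·45 − 3) = 7965.
Difference: 8695 − 7965 = 730.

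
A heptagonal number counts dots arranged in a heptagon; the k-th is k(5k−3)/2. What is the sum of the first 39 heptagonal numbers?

Σ i(5i−3)/2 = (5Σi² − 3Σi) / 2 over i = 1..39.
Σi = 780 and Σi² = 20540.
(5·20540 − 3·780) / 2 = 100360/2 = 50180.

50180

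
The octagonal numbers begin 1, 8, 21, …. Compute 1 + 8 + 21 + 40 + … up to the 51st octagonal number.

133926

Σ i(3i−2) = 3Σi² − 2Σi over i = 1..51.
Σi = 1326 and Σi² = 45526.
3·45526 − 2·1326 = 133926.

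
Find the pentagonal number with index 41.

2501

The 41st pentagonal number is n(3n−1)/2 with n = 41.
41·(3·41 − 1)/2 = 41·122/2 = 41·61 = 2501.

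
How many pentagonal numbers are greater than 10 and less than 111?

6

The n-th pentagonal number is n(3n−1)/2.
Smallest index with value > 10: n = 3 (giving 12).
Largest index with value < 111: n = 8 (giving 92).
Indices 3 through 8: 6 terms.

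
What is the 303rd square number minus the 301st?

303² = 91809 and 301² = 90601.
Difference: 91809 − 90601 = 1208.

1208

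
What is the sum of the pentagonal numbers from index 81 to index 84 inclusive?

40680

Σ i(3i−1)/2 = (3Σi² − Σi) / 2 over i = 81..84.
Σi = 3570 − 3240 = 330 and Σi² = 201110 − 173880 = 27230.
(3·27230 − 1·330) / 2 = 81360/2 = 40680.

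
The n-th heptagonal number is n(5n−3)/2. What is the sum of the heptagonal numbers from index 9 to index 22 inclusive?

8652

Σ i(5i−3)/2 = (5Σi² − 3Σi) / 2 over i = 9..22.
Σi = 253 − 36 = 217 and Σi² = 3795 − 204 = 3591.
(5·3591 − 3·217) / 2 = 17304/2 = 8652.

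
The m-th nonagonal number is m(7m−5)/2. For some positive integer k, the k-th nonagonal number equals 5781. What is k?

Set n(7n−5)/2 = 5781, giving 7n² − 5n − 11562 = 0.
The discriminant is 25 + 56·5781 = 323761, and √323761 = 569.
So n = (5 + 569) / 14 = 574/14 = 41.

41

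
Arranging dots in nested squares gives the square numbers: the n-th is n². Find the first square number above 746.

Solve n² > 746 for integer n.
The largest n with value ≤ 746 is 27 (since 729 ≤ 746 < 784), so the first above is n = 28, value 784.

784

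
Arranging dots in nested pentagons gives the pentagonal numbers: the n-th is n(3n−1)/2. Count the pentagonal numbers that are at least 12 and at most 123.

7

The n-th pentagonal number is n(3n−1)/2.
Smallest index with value ≥ 12: n = 3 (giving 12).
Largest index with value ≤ 123: n = 9 (giving 117).
Indices 3 through 9: 7 terms.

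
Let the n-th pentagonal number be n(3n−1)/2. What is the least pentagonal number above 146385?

Solve n(3n−1)/2 > 146385 for integer n.
The largest n with value ≤ 146385 is 312 (since 145860 ≤ 146385 < 146797), so the first above is n = 313, value 146797.

146797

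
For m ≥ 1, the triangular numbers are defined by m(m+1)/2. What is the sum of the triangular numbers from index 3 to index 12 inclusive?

360

Σ i(i+1)/2 = (Σi² + Σi) / 2 over i = 3..12.
Σi = 78 − 3 = 75 and Σi² = 650 − 5 = 645.
(1·645 + 1·75) / 2 = 720/2 = 360.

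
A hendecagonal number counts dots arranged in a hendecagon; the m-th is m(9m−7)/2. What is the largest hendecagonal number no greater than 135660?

135633

Solve n(9n−7)/2 ≤ 135660 for integer n.
n = 174 gives 135633 ≤ 135660, while n = 175 gives 137200 > 135660; so the answer is 135633.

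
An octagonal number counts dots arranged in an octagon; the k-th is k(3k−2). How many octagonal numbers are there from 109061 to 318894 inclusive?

136

The n-th octagonal number is n(3n−2).
Smallest index with value ≥ 109061: n = 191 (giving 109061).
Largest index with value ≤ 318894: n = 326 (giving 318176).
Indices 191 through 326: 136 terms.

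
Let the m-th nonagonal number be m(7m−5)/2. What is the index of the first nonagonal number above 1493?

22

Solve n(7n−5)/2 > 1493 for integer n.
The largest n with value ≤ 1493 is 21 (since 1491 ≤ 1493 < 1639), so the first above is n = 22, value 1639.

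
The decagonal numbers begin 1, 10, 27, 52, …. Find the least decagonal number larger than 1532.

Solve n(4n−3) > 1532 for integer n.
The largest n with value ≤ 1532 is 19 (since 1387 ≤ 1532 < 1540), so the first above is n = 20, value 1540.

1540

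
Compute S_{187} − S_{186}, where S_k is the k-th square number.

n² − (n−1)² = 2n − 1, so 187² − 186² = 2·187 − 1 = 373.

373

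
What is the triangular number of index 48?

The 48th triangular number is n(n+1)/2 with n = 48.
48·49/2 = 2352/2 = 1176.

1176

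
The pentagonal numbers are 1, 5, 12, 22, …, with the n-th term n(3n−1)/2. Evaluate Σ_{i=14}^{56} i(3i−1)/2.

88193

Σ i(3i−1)/2 = (3Σi² − Σi) / 2 over i = 14..56.
Σi = 1596 − 91 = 1505 and Σi² = 60116 − 819 = 59297.
(3·59297 − 1·1505) / 2 = 176386/2 = 88193.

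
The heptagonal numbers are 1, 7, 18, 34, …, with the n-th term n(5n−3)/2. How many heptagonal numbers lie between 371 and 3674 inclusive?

The n-th heptagonal number is n(5n−3)/2.
Smallest index with value ≥ 371: n = 13 (giving 403).
Largest index with value ≤ 3674: n = 38 (giving 3553).
Indices 13 through 38: 26 terms.

26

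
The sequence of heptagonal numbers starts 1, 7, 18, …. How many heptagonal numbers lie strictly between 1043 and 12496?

The n-th heptagonal number is n(5n−3)/2.
Smallest index with value > 1043: n = 21 (giving 1071).
Largest index with value < 12496: n = 70 (giving 12145).
Indices 21 through 70: 50 terms.

50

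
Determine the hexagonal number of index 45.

The 45th hexagonal number is n(2n−1) with n = 45.
45·(2·45 − 1) = 45·89 = 4005.

4005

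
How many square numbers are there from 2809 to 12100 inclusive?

58

The n-th square number is n².
Smallest index with value ≥ 2809: n = 53 (giving 2809).
Largest index with value ≤ 12100: n = 110 (giving 12100).
Indices 53 through 110: 58 terms.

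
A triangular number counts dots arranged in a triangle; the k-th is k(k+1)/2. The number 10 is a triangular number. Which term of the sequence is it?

Set n(n+1)/2 = 10, giving n² + n − 20 = 0.
So n = (-1 + 9) / 2 = 8/2 = 4.

4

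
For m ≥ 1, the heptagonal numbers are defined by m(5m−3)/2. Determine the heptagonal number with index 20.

The 20th heptagonal number is n(5n−3)/2 with n = 20.
20·(5·20 − 3)/2 = 20·97/2 = 970.

970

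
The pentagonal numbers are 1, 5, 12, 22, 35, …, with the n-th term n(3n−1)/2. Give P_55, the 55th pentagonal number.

The 55th pentagonal number is n(3n−1)/2 with n = 55.
55·(3·55 − 1)/2 = 55·164/2 = 55·82 = 4510.

4510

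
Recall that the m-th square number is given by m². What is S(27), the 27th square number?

729

The 27th square number is n² with n = 27.
27² = 729.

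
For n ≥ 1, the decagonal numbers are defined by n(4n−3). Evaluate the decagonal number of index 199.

The 199th decagonal number is n(4n−3) with n = 199.
199·(4·199 − 3) = 199·793 = 157807.

157807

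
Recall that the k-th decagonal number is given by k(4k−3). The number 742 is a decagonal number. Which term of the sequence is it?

14

Set n(4n−3) = 742, giving 4n² − 3n − 742 = 0.
So n = (3 + 109) / 8 = 112/8 = 14.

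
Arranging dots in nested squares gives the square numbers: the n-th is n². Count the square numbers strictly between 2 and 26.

4

The n-th square number is n².
Smallest index with value > 2: n = 2 (giving 4).
Largest index with value < 26: n = 5 (giving 25).
Indices 2 through 5: 4 terms.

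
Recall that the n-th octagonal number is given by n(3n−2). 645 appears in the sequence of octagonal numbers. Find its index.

Set n(3n−2) = 645, giving 3n² − 2n − 645 = 0.
So n = (2 + 88) / 6 = 90/6 = 15.
Check: 15·(3·15 − 2) = 645. ✓

15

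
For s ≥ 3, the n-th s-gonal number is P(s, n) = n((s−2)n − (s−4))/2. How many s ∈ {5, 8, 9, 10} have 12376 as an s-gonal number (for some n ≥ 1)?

s = 5: P(5, 91) = 12376. ✓
s = 8: P(8, 64) = 12160 and P(8, 65) = 12545; 12376 is not s-gonal.
s = 9: P(9, 59) = 12036 and P(9, 60) = 12450; 12376 is not s-gonal.
s = 10: P(10, 56) = 12376. ✓
Hits: s ∈ {5, 10} → 2.

2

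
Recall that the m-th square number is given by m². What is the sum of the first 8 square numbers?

204

Σ_{i=1}^{8} i² = 8·9·17/6 = 204.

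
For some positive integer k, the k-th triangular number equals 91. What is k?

Set n(n+1)/2 = 91, giving n² + n − 182 = 0.
The discriminant is 1 + 8·91 = 729, and √729 = 27.
So n = (-1 + 27) / 2 = 26/2 = 13.

13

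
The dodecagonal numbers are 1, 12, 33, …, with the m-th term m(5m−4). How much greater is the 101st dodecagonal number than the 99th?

101·(5·101 − 4) = 50601 and 99·(5·99 − 4) = 48609.
Difference: 50601 − 48609 = 1992.

1992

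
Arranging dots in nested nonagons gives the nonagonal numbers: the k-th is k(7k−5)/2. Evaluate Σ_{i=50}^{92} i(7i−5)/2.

Σ i(7i−5)/2 = (7Σi² − 5Σi) / 2 over i = 50..92.
Σi = 4278 − 1225 = 3053 and Σi² = 263810 − 40425 = 223385.
(7·223385 − 5·3053) / 2 = 1548430/2 = 774215.

774215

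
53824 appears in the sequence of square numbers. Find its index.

232

We need n² = 53824, so n = √53824 = 232.
Check: 232² = 53824. ✓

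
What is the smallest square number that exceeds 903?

961

Solve n² > 903 for integer n.
The largest n with value ≤ 903 is 30 (since 900 ≤ 903 < 961), so the first above is n = 31, value 961.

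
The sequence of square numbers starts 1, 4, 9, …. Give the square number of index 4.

4² = 16.

16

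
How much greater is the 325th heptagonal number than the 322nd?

4848

325·(5·325 − 3)/2 = 263575 and 322·(5·322 − 3)/2 = 258727.
Difference: 263575 − 258727 = 4848.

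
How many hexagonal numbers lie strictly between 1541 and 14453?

The n-th hexagonal number is n(2n−1).
Smallest index with value > 1541: n = 29 (giving 1653).
Largest index with value < 14453: n = 85 (giving 14365).
Indices 29 through 85: 57 terms.

57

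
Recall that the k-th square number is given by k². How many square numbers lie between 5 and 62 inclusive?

5

The n-th square number is n².
Smallest index with value ≥ 5: n = 3 (giving 9).
Largest index with value ≤ 62: n = 7 (giving 49).
Indices 3 through 7: 5 terms.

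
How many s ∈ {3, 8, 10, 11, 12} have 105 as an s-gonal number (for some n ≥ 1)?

2

s = 3: P(3, 14) = 105. ✓
s = 8: P(8, 6) = 96 and P(8, 7) = 133; 105 is not s-gonal.
s = 10: P(10, 5) = 85 and P(10, 6) = 126; 105 is not s-gonal.
s = 11: P(11, 5) = 95 and P(11, 6) = 141; 105 is not s-gonal.
s = 12: P(12, 5) = 105. ✓
Hits: s ∈ {3, 12} → 2.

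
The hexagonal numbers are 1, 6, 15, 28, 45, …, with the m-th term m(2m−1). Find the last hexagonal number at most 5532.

Solve n(2n−1) ≤ 5532 for integer n.
n = 52 gives 5356 ≤ 5532, while n = 53 gives 5565 > 5532; so the answer is 5356.

5356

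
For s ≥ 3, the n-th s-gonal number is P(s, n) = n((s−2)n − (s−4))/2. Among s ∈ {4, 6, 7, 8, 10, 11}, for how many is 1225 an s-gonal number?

s = 4: P(4, 35) = 1225. ✓
s = 6: P(6, 25) = 1225. ✓
s = 7: P(7, 22) = 1177 and P(7, 23) = 1288; 1225 is not s-gonal.
s = 8: P(8, 20) = 1160 and P(8, 21) = 1281; 1225 is not s-gonal.
s = 10: P(10, 17) = 1105 and P(10, 18) = 1242; 1225 is not s-gonal.
s = 11: P(11, 16) = 1096 and P(11, 17) = 1241; 1225 is not s-gonal.
Hits: s ∈ {4, 6} → 2.

2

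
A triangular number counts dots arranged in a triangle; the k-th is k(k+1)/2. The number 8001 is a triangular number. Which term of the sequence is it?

126

Set n(n+1)/2 = 8001, giving n² + n − 16002 = 0.
The discriminant is 1 + 8·8001 = 64009, and √64009 = 253.
So n = (-1 + 253) / 2 = 252/2 = 126.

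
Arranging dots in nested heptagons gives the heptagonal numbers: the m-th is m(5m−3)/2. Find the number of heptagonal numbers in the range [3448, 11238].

30

The n-th heptagonal number is n(5n−3)/2.
Smallest index with value ≥ 3448: n = 38 (giving 3553).
Largest index with value ≤ 11238: n = 67 (giving 11122).
Indices 38 through 67: 30 terms.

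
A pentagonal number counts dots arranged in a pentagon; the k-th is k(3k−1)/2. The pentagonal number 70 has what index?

7

Set n(3n−1)/2 = 70, giving 3n² − n − 140 = 0.
The discriminant is 1 + 24·70 = 1681, and √1681 = 41.
So n = (1 + 41) / 6 = 42/6 = 7.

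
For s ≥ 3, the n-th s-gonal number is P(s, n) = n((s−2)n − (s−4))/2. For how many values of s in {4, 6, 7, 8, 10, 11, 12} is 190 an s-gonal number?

s = 4: P(4, 13) = 169 and P(4, 14) = 196; 190 is not s-gonal.
s = 6: P(6, 10) = 190. ✓
s = 7: P(7, 9) = 189 and P(7, 10) = 235; 190 is not s-gonal.
s = 8: P(8, 8) = 176 and P(8, 9) = 225; 190 is not s-gonal.
s = 10: P(10, 7) = 175 and P(10, 8) = 232; 190 is not s-gonal.
s = 11: P(11, 6) = 141 and P(11, 7) = 196; 190 is not s-gonal.
s = 12: P(12, 6) = 156 and P(12, 7) = 217; 190 is not s-gonal.
Hits: s ∈ {6} → 1.

1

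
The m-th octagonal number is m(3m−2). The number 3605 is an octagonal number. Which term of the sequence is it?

35

Set n(3n−2) = 3605, giving 3n² − 2n − 3605 = 0.
The discriminant is 4 + 12·3605 = 43264, and √43264 = 208.
So n = (2 + 208) / 6 = 210/6 = 35.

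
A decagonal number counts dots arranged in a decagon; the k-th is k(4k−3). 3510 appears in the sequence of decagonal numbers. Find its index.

Set n(4n−3) = 3510, giving 4n² − 3n − 3510 = 0.
The discriminant is 9 + 16·3510 = 56169, and √56169 = 237.
So n = (3 + 237) / 8 = 240/8 = 30.

30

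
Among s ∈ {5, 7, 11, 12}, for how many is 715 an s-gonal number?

2

s = 5: P(5, 22) = 715. ✓
s = 7: P(7, 17) = 697 and P(7, 18) = 783; 715 is not s-gonal.
s = 11: P(11, 13) = 715. ✓
s = 12: P(12, 12) = 672 and P(12, 13) = 793; 715 is not s-gonal.
Hits: s ∈ {5, 11} → 2.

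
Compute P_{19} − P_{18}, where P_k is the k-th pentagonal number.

Consecutive pentagonal numbers differ by 3n − 2: here 3·19 − 2 = 55.

55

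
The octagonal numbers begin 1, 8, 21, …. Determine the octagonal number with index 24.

1680

The 24th octagonal number is n(3n−2) with n = 24.
24·(3·24 − 2) = 24·70 = 1680.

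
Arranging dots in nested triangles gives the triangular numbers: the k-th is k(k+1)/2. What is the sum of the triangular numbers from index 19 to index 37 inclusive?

7999

Σ i(i+1)/2 = (Σi² + Σi) / 2 over i = 19..37.
Σi = 703 − 171 = 532 and Σi² = 17575 − 2109 = 15466.
(1·15466 + 1·532) / 2 = 15998/2 = 7999.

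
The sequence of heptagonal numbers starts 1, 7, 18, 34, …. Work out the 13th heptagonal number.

The 13th heptagonal number is n(5n−3)/2 with n = 13.
13·(5·13 − 3)/2 = 13·62/2 = 13·31 = 403.

403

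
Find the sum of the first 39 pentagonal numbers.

30420

Σ i(3i−1)/2 = (3Σi² − Σi) / 2 over i = 1..39.
Σi = 780 and Σi² = 20540.
(3·20540 − 1·780) / 2 = 60840/2 = 30420.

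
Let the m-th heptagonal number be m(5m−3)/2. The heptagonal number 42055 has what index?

Set n(5n−3)/2 = 42055, giving 5n² − 3n − 84110 = 0.
The discriminant is 9 + 40·42055 = 1682209, and √1682209 = 1297.
So n = (3 + 1297) / 10 = 1300/10 = 130.
Check: 130·(5·130 − 3)/2 = 42055. ✓

130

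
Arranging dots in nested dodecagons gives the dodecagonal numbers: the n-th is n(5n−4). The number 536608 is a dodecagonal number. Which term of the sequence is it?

Set n(5n−4) = 536608, giving 5n² − 4n − 536608 = 0.
The discriminant is 16 + 20·536608 = 10732176, and √10732176 = 3276.
So n = (4 + 3276) / 10 = 3280/10 = 328.
Check: 328·(5·328 − 4) = 536608. ✓

328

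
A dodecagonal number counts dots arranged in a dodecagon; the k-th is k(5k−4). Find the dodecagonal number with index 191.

181641

191·(5·191 − 4) = 191·951 = 181641.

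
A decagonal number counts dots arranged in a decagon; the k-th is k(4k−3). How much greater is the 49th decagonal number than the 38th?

49·(4·49 − 3) = 9457 and 38·(4·38 − 3) = 5662.
Difference: 9457 − 5662 = 3795.

3795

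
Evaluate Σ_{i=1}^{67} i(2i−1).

Σ i(2i−1) = 2Σi² − Σi over i = 1..67.
Σi = 2278 and Σi² = 102510.
2·102510 − 1·2278 = 202742.

202742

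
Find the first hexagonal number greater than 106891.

Solve n(2n−1) > 106891 for integer n.
The largest n with value ≤ 106891 is 231 (since 106491 ≤ 106891 < 107416), so the first above is n = 232, value 107416.

107416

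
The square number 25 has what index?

We need n² = 25, so n = √25 = 5.

5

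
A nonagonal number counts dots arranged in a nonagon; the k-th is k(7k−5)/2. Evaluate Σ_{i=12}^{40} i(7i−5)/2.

73834

Σ i(7i−5)/2 = (7Σi² − 5Σi) / 2 over i = 12..40.
Σi = 820 − 66 = 754 and Σi² = 22140 − 506 = 21634.
(7·21634 − 5·754) / 2 = 147668/2 = 73834.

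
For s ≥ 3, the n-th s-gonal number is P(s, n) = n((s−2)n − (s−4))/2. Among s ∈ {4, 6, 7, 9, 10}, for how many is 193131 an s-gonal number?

1

s = 4: P(4, 439) = 192721 and P(4, 440) = 193600; 193131 is not s-gonal.
s = 6: P(6, 311) = 193131. ✓
s = 7: P(7, 278) = 192793 and P(7, 279) = 194184; 193131 is not s-gonal.
s = 9: P(9, 235) = 192700 and P(9, 236) = 194346; 193131 is not s-gonal.
s = 10: P(10, 220) = 192940 and P(10, 221) = 194701; 193131 is not s-gonal.
Hits: s ∈ {6} → 1.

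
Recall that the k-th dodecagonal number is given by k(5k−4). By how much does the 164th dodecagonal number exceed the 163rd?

1631

Consecutive dodecagonal numbers differ by 10n − 9: here 10·164 − 9 = 1631.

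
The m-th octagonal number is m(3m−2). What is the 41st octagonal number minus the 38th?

705

41·(3·41 − 2) = 4961 and 38·(3·38 − 2) = 4256.
Difference: 4961 − 4256 = 705.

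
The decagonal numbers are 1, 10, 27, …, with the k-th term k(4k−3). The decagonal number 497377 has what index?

353

Set n(4n−3) = 497377, giving 4n² − 3n − 497377 = 0.
So n = (3 + 2821) / 8 = 2824/8 = 353.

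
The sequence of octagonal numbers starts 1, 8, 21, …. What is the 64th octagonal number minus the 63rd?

Consecutive octagonal numbers differ by 6n − 5: here 6·64 − 5 = 379.

379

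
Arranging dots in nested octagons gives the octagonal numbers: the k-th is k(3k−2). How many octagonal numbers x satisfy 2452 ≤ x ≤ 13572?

39

The n-th octagonal number is n(3n−2).
Smallest index with value ≥ 2452: n = 29 (giving 2465).
Largest index with value ≤ 13572: n = 67 (giving 13333).
Indices 29 through 67: 39 terms.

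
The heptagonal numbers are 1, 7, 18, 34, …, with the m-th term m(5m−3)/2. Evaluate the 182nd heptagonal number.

82537

182·(5·182 − 3)/2 = 182·907/2 = 82537.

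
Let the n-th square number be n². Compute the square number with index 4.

16

4² = 16.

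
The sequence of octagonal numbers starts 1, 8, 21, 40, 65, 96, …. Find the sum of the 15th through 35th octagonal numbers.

40635

Σ i(3i−2) = 3Σi² − 2Σi over i = 15..35.
Σi = 630 − 105 = 525 and Σi² = 14910 − 1015 = 13895.
3·13895 − 2·525 = 40635.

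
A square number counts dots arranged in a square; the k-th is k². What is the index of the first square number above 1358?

37

Solve n² > 1358 for integer n.
The largest n with value ≤ 1358 is 36 (since 1296 ≤ 1358 < 1369), so the first above is n = 37, value 1369.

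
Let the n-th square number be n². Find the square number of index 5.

The 5th square number is n² with n = 5.
5² = 25.

25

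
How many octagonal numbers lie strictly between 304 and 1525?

12

The n-th octagonal number is n(3n−2).
Smallest index with value > 304: n = 11 (giving 341).
Largest index with value < 1525: n = 22 (giving 1408).
Indices 11 through 22: 12 terms.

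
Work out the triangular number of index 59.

1770

59·60/2 = 3540/2 = 1770.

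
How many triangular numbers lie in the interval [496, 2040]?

The n-th triangular number is n(n+1)/2.
Smallest index with value ≥ 496: n = 31 (giving 496).
Largest index with value ≤ 2040: n = 63 (giving 2016).
Indices 31 through 63: 33 terms.

33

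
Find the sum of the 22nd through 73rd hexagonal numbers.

Σ i(2i−1) = 2Σi² − Σi over i = 22..73.
Σi = 2701 − 231 = 2470 and Σi² = 132349 − 3311 = 129038.
2·129038 − 1·2470 = 255606.

255606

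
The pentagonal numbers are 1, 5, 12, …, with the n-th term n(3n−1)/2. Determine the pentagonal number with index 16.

376

16·(3·16 − 1)/2 = 16·47/2 = 376.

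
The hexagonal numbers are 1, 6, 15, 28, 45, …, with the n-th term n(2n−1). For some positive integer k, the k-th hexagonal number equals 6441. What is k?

57

Set n(2n−1) = 6441, giving 2n² − n − 6441 = 0.
The discriminant is 1 + 8·6441 = 51529, and √51529 = 227.
So n = (1 + 227) / 4 = 228/4 = 57.
Check: 57·(2·57 − 1) = 6441. ✓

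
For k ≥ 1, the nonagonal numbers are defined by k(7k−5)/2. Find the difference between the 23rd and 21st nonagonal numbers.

303

23·(7·23 − 5)/2 = 1794 and 21·(7·21 − 5)/2 = 1491.
Difference: 1794 − 1491 = 303.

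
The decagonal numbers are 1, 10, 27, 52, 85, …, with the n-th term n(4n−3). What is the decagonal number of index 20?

The 20th decagonal number is n(4n−3) with n = 20.
20·(4·20 − 3) = 20·77 = 1540.

1540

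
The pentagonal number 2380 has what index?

Set n(3n−1)/2 = 2380, giving 3n² − n − 4760 = 0.
The discriminant is 1 + 24·2380 = 57121, and √57121 = 239.
So n = (1 + 239) / 6 = 240/6 = 40.

40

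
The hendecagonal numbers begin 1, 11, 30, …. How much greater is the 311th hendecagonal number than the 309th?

311·(9·311 − 7)/2 = 434156 and 309·(9·309 − 7)/2 = 428583.
Difference: 434156 − 428583 = 5573.

5573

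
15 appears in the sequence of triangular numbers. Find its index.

Set n(n+1)/2 = 15, giving n² + n − 30 = 0.
The discriminant is 1 + 8·15 = 121, and √121 = 11.
So n = (-1 + 11) / 2 = 10/2 = 5.

5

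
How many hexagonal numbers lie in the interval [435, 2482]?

The n-th hexagonal number is n(2n−1).
Smallest index with value ≥ 435: n = 15 (giving 435).
Largest index with value ≤ 2482: n = 35 (giving 2415).
Indices 15 through 35: 21 terms.

21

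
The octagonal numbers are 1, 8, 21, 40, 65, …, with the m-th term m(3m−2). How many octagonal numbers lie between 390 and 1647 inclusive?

The n-th octagonal number is n(3n−2).
Smallest index with value ≥ 390: n = 12 (giving 408).
Largest index with value ≤ 1647: n = 23 (giving 1541).
Indices 12 through 23: 12 terms.

12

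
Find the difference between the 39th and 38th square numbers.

n² − (n−1)² = 2n − 1, so 39² − 38² = 2·39 − 1 = 77.

77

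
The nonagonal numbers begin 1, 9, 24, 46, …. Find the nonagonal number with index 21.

The 21st nonagonal number is n(7n−5)/2 with n = 21.
21·(7·21 − 5)/2 = 21·142/2 = 21·71 = 1491.

1491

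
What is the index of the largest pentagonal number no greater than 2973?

Solve n(3n−1)/2 ≤ 2973 for integer n.
n = 44 gives 2882 ≤ 2973, while n = 45 gives 3015 > 2973; so the answer is index 44.

44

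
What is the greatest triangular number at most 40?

Solve n(n+1)/2 ≤ 40 for integer n.
n = 8 gives 36 ≤ 40, while n = 9 gives 45 > 40; so the answer is 36.

36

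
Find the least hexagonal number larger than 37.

Solve n(2n−1) > 37 for integer n.
The largest n with value ≤ 37 is 4 (since 28 ≤ 37 < 45), so the first above is n = 5, value 45.

45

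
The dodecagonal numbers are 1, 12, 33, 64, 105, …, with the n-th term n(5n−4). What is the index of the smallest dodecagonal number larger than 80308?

128

Solve n(5n−4) > 80308 for integer n.
The largest n with value ≤ 80308 is 127 (since 80137 ≤ 80308 < 81408), so the first above is n = 128, value 81408.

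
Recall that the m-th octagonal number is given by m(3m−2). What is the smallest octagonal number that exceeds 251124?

Solve n(3n−2) > 251124 for integer n.
The largest n with value ≤ 251124 is 289 (since 249985 ≤ 251124 < 251720), so the first above is n = 290, value 251720.

251720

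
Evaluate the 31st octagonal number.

The 31st octagonal number is n(3n−2) with n = 31.
31·(3·31 − 2) = 31·91 = 2821.

2821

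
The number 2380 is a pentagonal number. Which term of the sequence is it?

Set n(3n−1)/2 = 2380, giving 3n² − n − 4760 = 0.
The discriminant is 1 + 24·2380 = 57121, and √57121 = 239.
So n = (1 + 239) / 6 = 240/6 = 40.

40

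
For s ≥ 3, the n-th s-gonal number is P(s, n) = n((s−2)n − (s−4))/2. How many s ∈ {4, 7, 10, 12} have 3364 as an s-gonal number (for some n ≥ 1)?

1

s = 4: P(4, 58) = 3364. ✓
s = 7: P(7, 36) = 3186 and P(7, 37) = 3367; 3364 is not s-gonal.
s = 10: P(10, 29) = 3277 and P(10, 30) = 3510; 3364 is not s-gonal.
s = 12: P(12, 26) = 3276 and P(12, 27) = 3537; 3364 is not s-gonal.
Hits: s ∈ {4} → 1.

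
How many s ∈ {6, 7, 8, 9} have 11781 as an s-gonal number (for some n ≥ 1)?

s = 6: P(6, 77) = 11781. ✓
s = 7: P(7, 68) = 11458 and P(7, 69) = 11799; 11781 is not s-gonal.
s = 8: P(8, 63) = 11781. ✓
s = 9: P(9, 58) = 11629 and P(9, 59) = 12036; 11781 is not s-gonal.
Hits: s ∈ {6, 8} → 2.

2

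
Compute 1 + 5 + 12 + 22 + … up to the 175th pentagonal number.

2695000

Σ i(3i−1)/2 = (3Σi² − Σi) / 2 over i = 1..175.
Σi = 15400 and Σi² = 1801800.
(3·1801800 − 1·15400) / 2 = 5390000/2 = 2695000.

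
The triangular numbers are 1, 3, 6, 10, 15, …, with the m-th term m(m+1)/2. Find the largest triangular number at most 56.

Solve n(n+1)/2 ≤ 56 for integer n.
n = 10 gives 55 ≤ 56, while n = 11 gives 66 > 56; so the answer is 55.

55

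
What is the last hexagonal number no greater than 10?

6

Solve n(2n−1) ≤ 10 for integer n.
n = 2 gives 6 ≤ 10, while n = 3 gives 15 > 10; so the answer is 6.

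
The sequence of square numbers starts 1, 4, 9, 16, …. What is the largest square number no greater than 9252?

9216

Solve n² ≤ 9252 for integer n.
n = 96 gives 9216 ≤ 9252, while n = 97 gives 9409 > 9252; so the answer is 9216.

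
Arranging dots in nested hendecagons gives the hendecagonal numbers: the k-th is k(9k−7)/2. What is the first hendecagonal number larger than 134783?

Solve n(9n−7)/2 > 134783 for integer n.
The largest n with value ≤ 134783 is 173 (since 134075 ≤ 134783 < 135633), so the first above is n = 174, value 135633.

135633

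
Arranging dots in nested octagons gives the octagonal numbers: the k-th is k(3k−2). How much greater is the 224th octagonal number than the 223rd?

Consecutive octagonal numbers differ by 6n − 5: here 6·224 − 5 = 1339.

1339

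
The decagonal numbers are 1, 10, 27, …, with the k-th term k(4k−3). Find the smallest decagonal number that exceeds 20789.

21097

Solve n(4n−3) > 20789 for integer n.
The largest n with value ≤ 20789 is 72 (since 20520 ≤ 20789 < 21097), so the first above is n = 73, value 21097.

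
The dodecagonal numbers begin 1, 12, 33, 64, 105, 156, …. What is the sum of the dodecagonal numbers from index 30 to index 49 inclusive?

156190

Σ i(5i−4) = 5Σi² − 4Σi over i = 30..49.
Σi = 1225 − 435 = 790 and Σi² = 40425 − 8555 = 31870.
5·31870 − 4·790 = 156190.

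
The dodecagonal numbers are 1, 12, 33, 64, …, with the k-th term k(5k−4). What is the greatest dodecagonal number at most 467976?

Solve n(5n−4) ≤ 467976 for integer n.
n = 306 gives 466956 ≤ 467976, while n = 307 gives 470017 > 467976; so the answer is 466956.

466956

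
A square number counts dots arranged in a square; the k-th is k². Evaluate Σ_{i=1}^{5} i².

55

Σ_{i=1}^{5} i² = 5·6·11/6 = 55.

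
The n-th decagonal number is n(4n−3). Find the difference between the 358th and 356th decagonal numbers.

5706

358·(4·358 − 3) = 511582 and 356·(4·356 − 3) = 505876.
Difference: 511582 − 505876 = 5706.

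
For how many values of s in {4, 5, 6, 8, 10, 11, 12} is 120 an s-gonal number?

1

s = 4: P(4, 10) = 100 and P(4, 11) = 121; 120 is not s-gonal.
s = 5: P(5, 9) = 117 and P(5, 10) = 145; 120 is not s-gonal.
s = 6: P(6, 8) = 120. ✓
s = 8: P(8, 6) = 96 and P(8, 7) = 133; 120 is not s-gonal.
s = 10: P(10, 5) = 85 and P(10, 6) = 126; 120 is not s-gonal.
s = 11: P(11, 5) = 95 and P(11, 6) = 141; 120 is not s-gonal.
s = 12: P(12, 5) = 105 and P(12, 6) = 156; 120 is not s-gonal.
Hits: s ∈ {6} → 1.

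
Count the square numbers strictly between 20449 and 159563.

256

The n-th square number is n².
Smallest index with value > 20449: n = 144 (giving 20736).
Largest index with value < 159563: n = 399 (giving 159201).
Indices 144 through 399: 256 terms.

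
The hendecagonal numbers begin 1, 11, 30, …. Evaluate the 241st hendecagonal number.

260521

The 241st hendecagonal number is n(9n−7)/2 with n = 241.
241·(9·241 − 7)/2 = 241·2162/2 = 241·1081 = 260521.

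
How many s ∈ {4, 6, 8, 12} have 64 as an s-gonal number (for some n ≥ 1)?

s = 4: P(4, 8) = 64. ✓
s = 6: P(6, 5) = 45 and P(6, 6) = 66; 64 is not s-gonal.
s = 8: P(8, 4) = 40 and P(8, 5) = 65; 64 is not s-gonal.
s = 12: P(12, 4) = 64. ✓
Hits: s ∈ {4, 12} → 2.

2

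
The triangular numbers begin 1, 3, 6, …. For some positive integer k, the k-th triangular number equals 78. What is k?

Set n(n+1)/2 = 78, giving n² + n − 156 = 0.
The discriminant is 1 + 8·78 = 625, and √625 = 25.
So n = (-1 + 25) / 2 = 24/2 = 12.

12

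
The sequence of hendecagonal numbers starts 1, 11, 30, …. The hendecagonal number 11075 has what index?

Set n(9n−7)/2 = 11075, giving 9n² − 7n − 22150 = 0.
The discriminant is 49 + 72·11075 = 797449, and √797449 = 893.
So n = (7 + 893) / 18 = 900/18 = 50.

50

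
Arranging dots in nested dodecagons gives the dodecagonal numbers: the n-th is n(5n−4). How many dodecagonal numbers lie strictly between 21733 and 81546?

62

The n-th dodecagonal number is n(5n−4).
Smallest index with value > 21733: n = 67 (giving 22177).
Largest index with value < 81546: n = 128 (giving 81408).
Indices 67 through 128: 62 terms.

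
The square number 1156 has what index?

We need n² = 1156, so n = √1156 = 34.
Check: 34² = 1156. ✓

34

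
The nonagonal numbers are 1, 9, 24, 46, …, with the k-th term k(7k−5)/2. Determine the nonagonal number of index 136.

64396

136·(7·136 − 5)/2 = 136·947/2 = 64396.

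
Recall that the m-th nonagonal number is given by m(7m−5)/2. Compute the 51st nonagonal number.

8976

The 51st nonagonal number is n(7n−5)/2 with n = 51.
51·(7·51 − 5)/2 = 51·352/2 = 51·176 = 8976.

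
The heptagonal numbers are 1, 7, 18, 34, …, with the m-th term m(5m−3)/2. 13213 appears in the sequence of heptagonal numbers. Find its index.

73

Set n(5n−3)/2 = 13213, giving 5n² − 3n − 26426 = 0.
The discriminant is 9 + 40·13213 = 528529, and √528529 = 727.
So n = (3 + 727) / 10 = 730/10 = 73.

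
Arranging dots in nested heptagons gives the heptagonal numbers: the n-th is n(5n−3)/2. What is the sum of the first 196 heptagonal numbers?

Σ i(5i−3)/2 = (5Σi² − 3Σi) / 2 over i = 1..196.
Σi = 19306 and Σi² = 2529086.
(5·2529086 − 3·19306) / 2 = 12587512/2 = 6293756.

6293756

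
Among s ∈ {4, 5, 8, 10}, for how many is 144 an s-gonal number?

s = 4: P(4, 12) = 144. ✓
s = 5: P(5, 9) = 117 and P(5, 10) = 145; 144 is not s-gonal.
s = 8: P(8, 7) = 133 and P(8, 8) = 176; 144 is not s-gonal.
s = 10: P(10, 6) = 126 and P(10, 7) = 175; 144 is not s-gonal.
Hits: s ∈ {4} → 1.

1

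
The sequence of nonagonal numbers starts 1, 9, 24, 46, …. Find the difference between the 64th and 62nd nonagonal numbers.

64·(7·64 − 5)/2 = 14176 and 62·(7·62 − 5)/2 = 13299.
Difference: 14176 − 13299 = 877.

877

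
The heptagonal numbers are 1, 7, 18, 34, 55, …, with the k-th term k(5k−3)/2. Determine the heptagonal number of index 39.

The 39th heptagonal number is n(5n−3)/2 with n = 39.
39·(5·39 − 3)/2 = 39·192/2 = 39·96 = 3744.

3744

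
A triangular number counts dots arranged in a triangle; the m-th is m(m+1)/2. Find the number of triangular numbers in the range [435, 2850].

47

The n-th triangular number is n(n+1)/2.
Smallest index with value ≥ 435: n = 29 (giving 435).
Largest index with value ≤ 2850: n = 75 (giving 2850).
Indices 29 through 75: 47 terms.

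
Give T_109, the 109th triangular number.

5995

The 109th triangular number is n(n+1)/2 with n = 109.
109·110/2 = 11990/2 = 5995.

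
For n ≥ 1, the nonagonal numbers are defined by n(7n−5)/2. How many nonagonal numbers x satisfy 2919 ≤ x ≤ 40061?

78

The n-th nonagonal number is n(7n−5)/2.
Smallest index with value ≥ 2919: n = 30 (giving 3075).
Largest index with value ≤ 40061: n = 107 (giving 39804).
Indices 30 through 107: 78 terms.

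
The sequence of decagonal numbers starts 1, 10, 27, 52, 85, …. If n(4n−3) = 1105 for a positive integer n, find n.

17

Set n(4n−3) = 1105, giving 4n² − 3n − 1105 = 0.
So n = (3 + 133) / 8 = 136/8 = 17.
Check: 17·(4·17 − 3) = 1105. ✓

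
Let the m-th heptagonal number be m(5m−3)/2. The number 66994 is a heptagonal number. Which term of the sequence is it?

Set n(5n−3)/2 = 66994, giving 5n² − 3n − 133988 = 0.
So n = (3 + 1637) / 10 = 1640/10 = 164.
Check: 164·(5·164 − 3)/2 = 66994. ✓

164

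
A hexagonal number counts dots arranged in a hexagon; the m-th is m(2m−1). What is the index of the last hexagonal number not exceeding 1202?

Solve n(2n−1) ≤ 1202 for integer n.
n = 24 gives 1128 ≤ 1202, while n = 25 gives 1225 > 1202; so the answer is index 24.

24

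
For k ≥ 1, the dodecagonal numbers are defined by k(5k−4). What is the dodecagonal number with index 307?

The 307th dodecagonal number is n(5n−4) with n = 307.
307·(5·307 − 4) = 307·1531 = 470017.

470017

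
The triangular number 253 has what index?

Set n(n+1)/2 = 253, giving n² + n − 506 = 0.
So n = (-1 + 45) / 2 = 44/2 = 22.
Check: 22·23/2 = 253. ✓

22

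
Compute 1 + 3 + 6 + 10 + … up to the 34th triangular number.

7140

Σ i(i+1)/2 = (Σi² + Σi) / 2 over i = 1..34.
Σi = 595 and Σi² = 13685.
(1·13685 + 1·595) / 2 = 14280/2 = 7140.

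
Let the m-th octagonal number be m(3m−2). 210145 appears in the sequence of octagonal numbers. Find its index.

Set n(3n−2) = 210145, giving 3n² − 2n − 210145 = 0.
The discriminant is 4 + 12·210145 = 2521744, and √2521744 = 1588.
So n = (2 + 1588) / 6 = 1590/6 = 265.
Check: 265·(3·265 − 2) = 210145. ✓

265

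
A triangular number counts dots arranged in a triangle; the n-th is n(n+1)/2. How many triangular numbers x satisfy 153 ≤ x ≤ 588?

The n-th triangular number is n(n+1)/2.
Smallest index with value ≥ 153: n = 17 (giving 153).
Largest index with value ≤ 588: n = 33 (giving 561).
Indices 17 through 33: 17 terms.

17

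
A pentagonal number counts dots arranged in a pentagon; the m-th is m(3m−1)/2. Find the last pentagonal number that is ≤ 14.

Solve n(3n−1)/2 ≤ 14 for integer n.
n = 3 gives 12 ≤ 14, while n = 4 gives 22 > 14; so the answer is 12.

12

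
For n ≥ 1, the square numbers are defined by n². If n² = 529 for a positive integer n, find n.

23

We need n² = 529, so n = √529 = 23.
Check: 23² = 529. ✓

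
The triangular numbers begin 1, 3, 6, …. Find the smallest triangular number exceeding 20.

Solve n(n+1)/2 > 20 for integer n.
The largest n with value ≤ 20 is 5 (since 15 ≤ 20 < 21), so the first above is n = 6, value 21.

21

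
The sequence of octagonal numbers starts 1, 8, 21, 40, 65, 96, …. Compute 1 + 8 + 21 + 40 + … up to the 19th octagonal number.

Σ i(3i−2) = 3Σi² − 2Σi over i = 1..19.
Σi = 190 and Σi² = 2470.
3·2470 − 2·190 = 7030.

7030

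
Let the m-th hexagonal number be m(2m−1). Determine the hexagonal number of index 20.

780

The 20th hexagonal number is n(2n−1) with n = 20.
20·(2·20 − 1) = 20·39 = 780.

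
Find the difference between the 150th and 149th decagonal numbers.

Consecutive decagonal numbers differ by 8n − 7: here 8·150 − 7 = 1193.

1193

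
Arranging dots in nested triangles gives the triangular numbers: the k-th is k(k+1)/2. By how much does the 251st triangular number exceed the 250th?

Consecutive triangular numbers differ by n: T_{251} − T_{250} = 251.

251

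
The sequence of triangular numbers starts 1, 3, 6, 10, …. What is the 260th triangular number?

33930

The 260th triangular number is n(n+1)/2 with n = 260.
260·261/2 = 67860/2 = 33930.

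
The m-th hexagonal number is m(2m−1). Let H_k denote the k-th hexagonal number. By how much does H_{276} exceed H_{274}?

276·(2·276 − 1) = 152076 and 274·(2·274 − 1) = 149878.
Difference: 152076 − 149878 = 2198.

2198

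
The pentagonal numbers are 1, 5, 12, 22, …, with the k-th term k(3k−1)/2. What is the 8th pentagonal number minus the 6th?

8·(3·8 − 1)/2 = 92 and 6·(3·6 − 1)/2 = 51.
Difference: 92 − 51 = 41.

41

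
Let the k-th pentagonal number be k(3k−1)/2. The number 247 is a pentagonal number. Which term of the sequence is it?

13

Set n(3n−1)/2 = 247, giving 3n² − n − 494 = 0.
The discriminant is 1 + 24·247 = 5929, and √5929 = 77.
So n = (1 + 77) / 6 = 78/6 = 13.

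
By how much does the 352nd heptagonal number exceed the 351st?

Consecutive heptagonal numbers differ by 5n − 4: here 5·352 − 4 = 1756.

1756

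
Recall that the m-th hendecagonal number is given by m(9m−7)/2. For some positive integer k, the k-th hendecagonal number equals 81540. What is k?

Set n(9n−7)/2 = 81540, giving 9n² − 7n − 163080 = 0.
The discriminant is 49 + 72·81540 = 5870929, and √5870929 = 2423.
So n = (7 + 2423) / 18 = 2430/18 = 135.

135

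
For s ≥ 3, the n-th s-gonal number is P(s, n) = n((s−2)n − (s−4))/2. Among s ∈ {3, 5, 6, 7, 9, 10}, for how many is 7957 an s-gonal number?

s = 3: P(3, 125) = 7875 and P(3, 126) = 8001; 7957 is not s-gonal.
s = 5: P(5, 73) = 7957. ✓
s = 6: P(6, 63) = 7875 and P(6, 64) = 8128; 7957 is not s-gonal.
s = 7: P(7, 56) = 7756 and P(7, 57) = 8037; 7957 is not s-gonal.
s = 9: P(9, 48) = 7944 and P(9, 49) = 8281; 7957 is not s-gonal.
s = 10: P(10, 44) = 7612 and P(10, 45) = 7965; 7957 is not s-gonal.
Hits: s ∈ {5} → 1.

1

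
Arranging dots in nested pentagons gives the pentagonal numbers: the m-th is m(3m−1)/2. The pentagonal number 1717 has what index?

Set n(3n−1)/2 = 1717, giving 3n² − n − 3434 = 0.
The discriminant is 1 + 24·1717 = 41209, and √41209 = 203.
So n = (1 + 203) / 6 = 204/6 = 34.

34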